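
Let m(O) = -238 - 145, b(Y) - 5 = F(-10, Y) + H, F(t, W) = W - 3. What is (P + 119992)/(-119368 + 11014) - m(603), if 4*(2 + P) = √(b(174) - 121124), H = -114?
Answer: 20689796/54177 - I*√121062/433416 ≈ 381.89 - 0.00080278*I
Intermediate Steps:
F(t, W) = -3 + W
b(Y) = -112 + Y (b(Y) = 5 + ((-3 + Y) - 114) = 5 + (-117 + Y) = -112 + Y)
m(O) = -383
P = -2 + I*√121062/4 (P = -2 + √((-112 + 174) - 121124)/4 = -2 + √(62 - 121124)/4 = -2 + √(-121062)/4 = -2 + (I*√121062)/4 = -2 + I*√121062/4 ≈ -2.0 + 86.985*I)
(P + 119992)/(-119368 + 11014) - m(603) = ((-2 + I*√121062/4) + 119992)/(-119368 + 11014) - 1*(-383) = (119990 + I*√121062/4)/(-108354) + 383 = (119990 + I*√121062/4)*(-1/108354) + 383 = (-59995/54177 - I*√121062/433416) + 383 = 20689796/54177 - I*√121062/433416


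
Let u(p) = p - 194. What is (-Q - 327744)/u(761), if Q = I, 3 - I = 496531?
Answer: 24112/81 ≈ 297.68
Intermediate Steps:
u(p) = -194 + p
I = -496528 (I = 3 - 1*496531 = 3 - 496531 = -496528)
Q = -496528
(-Q - 327744)/u(761) = (-1*(-496528) - 327744)/(-194 + 761) = (496528 - 327744)/567 = 168784*(1/567) = 24112/81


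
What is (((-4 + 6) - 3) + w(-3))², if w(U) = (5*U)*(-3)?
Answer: 1936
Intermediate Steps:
w(U) = -15*U
(((-4 + 6) - 3) + w(-3))² = (((-4 + 6) - 3) - 15*(-3))² = ((2 - 3) + 45)² = (-1 + 45)² = 44² = 1936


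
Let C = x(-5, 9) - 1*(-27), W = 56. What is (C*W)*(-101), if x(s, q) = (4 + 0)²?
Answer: -243208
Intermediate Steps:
x(s, q) = 16 (x(s, q) = 4² = 16)
C = 43 (C = 16 - 1*(-27) = 16 + 27 = 43)
(C*W)*(-101) = (43*56)*(-101) = 2408*(-101) = -243208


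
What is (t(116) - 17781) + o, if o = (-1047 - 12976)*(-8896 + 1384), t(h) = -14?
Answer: 105322981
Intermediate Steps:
o = 105340776 (o = -14023*(-7512) = 105340776)
(t(116) - 17781) + o = (-14 - 17781) + 105340776 = -17795 + 105340776 = 105322981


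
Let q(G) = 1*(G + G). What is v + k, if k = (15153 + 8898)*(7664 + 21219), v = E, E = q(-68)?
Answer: 694664897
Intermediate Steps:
q(G) = 2*G (q(G) = 1*(2*G) = 2*G)
E = -136 (E = 2*(-68) = -136)
v = -136
k = 694665033 (k = 24051*28883 = 694665033)
v + k = -136 + 694665033 = 694664897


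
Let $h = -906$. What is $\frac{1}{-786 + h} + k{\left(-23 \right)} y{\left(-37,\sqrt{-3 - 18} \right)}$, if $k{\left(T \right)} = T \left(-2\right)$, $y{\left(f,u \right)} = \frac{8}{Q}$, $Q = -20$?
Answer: $- \frac{155669}{8460} \approx -18.401$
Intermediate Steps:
$y{\left(f,u \right)} = - \frac{2}{5}$ ($y{\left(f,u \right)} = \frac{8}{-20} = 8 \left(- \frac{1}{20}\right) = - \frac{2}{5}$)
$k{\left(T \right)} = - 2 T$
$\frac{1}{-786 + h} + k{\left(-23 \right)} y{\left(-37,\sqrt{-3 - 18} \right)} = \frac{1}{-786 - 906} + \left(-2\right) \left(-23\right) \left(- \frac{2}{5}\right) = \frac{1}{-1692} + 46 \left(- \frac{2}{5}\right) = - \frac{1}{1692} - \frac{92}{5} = - \frac{155669}{8460}$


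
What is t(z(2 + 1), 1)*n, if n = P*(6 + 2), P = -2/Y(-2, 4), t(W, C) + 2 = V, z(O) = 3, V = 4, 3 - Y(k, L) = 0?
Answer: -32/3 ≈ -10.667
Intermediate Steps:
Y(k, L) = 3 (Y(k, L) = 3 - 1*0 = 3 + 0 = 3)
t(W, C) = 2 (t(W, C) = -2 + 4 = 2)
P = -2/3 ≈ -0.66667
n = -16/3 (n = -2*(6 + 2)/3 = -2/3*8 = -16/3 ≈ -5.3333)
t(z(2 + 1), 1)*n = 2*(-16/3) = -32/3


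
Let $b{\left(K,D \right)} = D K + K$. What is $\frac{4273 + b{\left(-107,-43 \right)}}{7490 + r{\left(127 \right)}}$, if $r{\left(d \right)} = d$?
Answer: $\frac{8767}{7617} \approx 1.151$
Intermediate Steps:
$b{\left(K,D \right)} = K + D K$
$\frac{4273 + b{\left(-107,-43 \right)}}{7490 + r{\left(127 \right)}} = \frac{4273 - 107 \left(1 - 43\right)}{7490 + 127} = \frac{4273 - -4494}{7617} = \left(4273 + 4494\right) \frac{1}{7617} = 8767 \cdot \frac{1}{7617} = \frac{8767}{7617}$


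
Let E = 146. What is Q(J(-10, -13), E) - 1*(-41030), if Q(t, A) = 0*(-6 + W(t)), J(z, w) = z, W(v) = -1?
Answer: 41030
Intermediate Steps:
Q(t, A) = 0 (Q(t, A) = 0*(-6 - 1) = 0*(-7) = 0)
Q(J(-10, -13), E) - 1*(-41030) = 0 - 1*(-41030) = 0 + 41030 = 41030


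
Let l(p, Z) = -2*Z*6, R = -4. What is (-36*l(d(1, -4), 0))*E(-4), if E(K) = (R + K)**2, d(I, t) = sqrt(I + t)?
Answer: 0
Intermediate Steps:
l(p, Z) = -12*Z
E(K) = (-4 + K)**2
(-36*l(d(1, -4), 0))*E(-4) = (-(-432)*0)*(-4 - 4)**2 = -36*0*(-8)**2 = 0*64 = 0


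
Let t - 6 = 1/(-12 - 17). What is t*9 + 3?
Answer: 1644/29 ≈ 56.690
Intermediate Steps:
t = 173/29 (t = 6 + 1/(-12 - 17) = 6 + 1/(-29) = 6 - 1/29 = 173/29 ≈ 5.9655)
t*9 + 3 = (173/29)*9 + 3 = 1557/29 + 3 = 1644/29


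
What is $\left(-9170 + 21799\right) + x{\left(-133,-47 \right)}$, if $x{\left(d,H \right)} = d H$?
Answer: $18880$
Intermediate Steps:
$x{\left(d,H \right)} = H d$
$\left(-9170 + 21799\right) + x{\left(-133,-47 \right)} = \left(-9170 + 21799\right) - -6251 = 12629 + 6251 = 18880$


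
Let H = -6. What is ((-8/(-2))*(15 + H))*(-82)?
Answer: -2952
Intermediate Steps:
((-8/(-2))*(15 + H))*(-82) = ((-8/(-2))*(15 - 6))*(-82) = (-8*(-½)*9)*(-82) = (4*9)*(-82) = 36*(-82) = -2952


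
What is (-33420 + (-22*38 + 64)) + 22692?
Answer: -11500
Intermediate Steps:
(-33420 + (-22*38 + 64)) + 22692 = (-33420 + (-836 + 64)) + 22692 = (-33420 - 772) + 22692 = -34192 + 22692 = -11500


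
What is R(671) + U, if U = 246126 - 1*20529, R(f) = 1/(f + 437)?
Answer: 249961477/1108 ≈ 2.2560e+5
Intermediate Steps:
R(f) = 1/(437 + f)
U = 225597 (U = 246126 - 20529 = 225597)
R(671) + U = 1/(437 + 671) + 225597 = 1/1108 + 225597 = 249961477/1108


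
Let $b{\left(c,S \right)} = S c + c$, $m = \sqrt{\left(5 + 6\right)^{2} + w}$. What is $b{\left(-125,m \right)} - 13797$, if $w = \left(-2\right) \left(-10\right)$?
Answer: $-13922 - 125 \sqrt{141} \approx -15406.0$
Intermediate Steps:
$w = 20$
$m = \sqrt{141}$ ($m = \sqrt{\left(5 + 6\right)^{2} + 20} = \sqrt{11^{2} + 20} = \sqrt{121 + 20} = \sqrt{141} \approx 11.874$)
$b{\left(c,S \right)} = c + S c$
$b{\left(-125,m \right)} - 13797 = - 125 \left(1 + \sqrt{141}\right) - 13797 = \left(-125 - 125 \sqrt{141}\right) - 13797 = -13922 - 125 \sqrt{141}$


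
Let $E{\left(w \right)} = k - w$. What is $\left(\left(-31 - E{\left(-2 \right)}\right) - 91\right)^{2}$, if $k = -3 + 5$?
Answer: $15876$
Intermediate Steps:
$k = 2$
$E{\left(w \right)} = 2 - w$
$\left(\left(-31 - E{\left(-2 \right)}\right) - 91\right)^{2} = \left(\left(-31 - \left(2 - -2\right)\right) - 91\right)^{2} = \left(\left(-31 - \left(2 + 2\right)\right) - 91\right)^{2} = \left(\left(-31 - 4\right) - 91\right)^{2} = \left(-35 - 91\right)^{2} = \left(-126\right)^{2} = 15876$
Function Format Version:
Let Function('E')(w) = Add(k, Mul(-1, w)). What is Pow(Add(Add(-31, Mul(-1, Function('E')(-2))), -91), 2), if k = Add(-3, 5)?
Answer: 15876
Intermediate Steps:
k = 2
Function('E')(w) = Add(2, Mul(-1, w))
Pow(Add(Add(-31, Mul(-1, Function('E')(-2))), -91), 2) = Pow(Add(Add(-31, Mul(-1, Add(2, Mul(-1, -2)))), -91), 2) = Pow(Add(Add(-31, Mul(-1, Add(2, 2))), -91), 2) = Pow(Add(Add(-31, Mul(-1, 4)), -91), 2) = Pow(Add(Add(-31, -4), -91), 2) = Pow(Add(-35, -91), 2) = Pow(-126, 2) = 15876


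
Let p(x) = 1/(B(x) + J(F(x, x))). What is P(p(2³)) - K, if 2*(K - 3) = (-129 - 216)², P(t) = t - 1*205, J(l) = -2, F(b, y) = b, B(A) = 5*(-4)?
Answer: -656926/11 ≈ -59721.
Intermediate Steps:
B(A) = -20
p(x) = -1/22 (p(x) = 1/(-20 - 2) = 1/(-22) = -1/22)
P(t) = -205 + t (P(t) = t - 205 = -205 + t)
K = 119031/2 (K = 3 + (-129 - 216)²/2 = 3 + (½)*(-345)² = 3 + (½)*119025 = 3 + 119025/2 = 119031/2 ≈ 59516.)
P(p(2³)) - K = (-205 - 1/22) - 1*119031/2 = -4511/22 - 119031/2 = -656926/11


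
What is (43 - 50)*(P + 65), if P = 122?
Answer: -1309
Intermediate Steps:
(43 - 50)*(P + 65) = (43 - 50)*(122 + 65) = -7*187 = -1309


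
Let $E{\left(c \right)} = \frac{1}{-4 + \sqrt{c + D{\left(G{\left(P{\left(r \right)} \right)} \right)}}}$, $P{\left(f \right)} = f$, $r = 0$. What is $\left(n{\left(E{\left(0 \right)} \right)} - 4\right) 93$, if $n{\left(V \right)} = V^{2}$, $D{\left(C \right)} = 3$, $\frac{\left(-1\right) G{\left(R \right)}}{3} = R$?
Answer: $- \frac{61101}{169} + \frac{744 \sqrt{3}}{169} \approx -353.92$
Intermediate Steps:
$G{\left(R \right)} = - 3 R$
$E{\left(c \right)} = \frac{1}{-4 + \sqrt{3 + c}}$ ($E{\left(c \right)} = \frac{1}{-4 + \sqrt{c + 3}} = \frac{1}{-4 + \sqrt{3 + c}}$)
$\left(n{\left(E{\left(0 \right)} \right)} - 4\right) 93 = \left(\left(\frac{1}{-4 + \sqrt{3 + 0}}\right)^{2} - 4\right) 93 = \left(\left(\frac{1}{-4 + \sqrt{3}}\right)^{2} - 4\right) 93 = \left(\frac{1}{\left(-4 + \sqrt{3}\right)^{2}} - 4\right) 93 = \left(-4 + \frac{1}{\left(-4 + \sqrt{3}\right)^{2}}\right) 93 = -372 + \frac{93}{\left(-4 + \sqrt{3}\right)^{2}}$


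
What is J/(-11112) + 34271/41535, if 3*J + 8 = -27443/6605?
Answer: 167761555873/203230090440 ≈ 0.82548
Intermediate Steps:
J = -26761/6605 (J = -8/3 + (-27443/6605)/3 = -8/3 + (-27443*1/6605)/3 = -8/3 + (⅓)*(-27443/6605) = -8/3 - 27443/19815 = -26761/6605 ≈ -4.0516)
J/(-11112) + 34271/41535 = -26761/6605/(-11112) + 34271/41535 = -26761/6605*(-1/11112) + 34271*(1/41535) = 26761/73394760 + 34271/41535 = 167761555873/203230090440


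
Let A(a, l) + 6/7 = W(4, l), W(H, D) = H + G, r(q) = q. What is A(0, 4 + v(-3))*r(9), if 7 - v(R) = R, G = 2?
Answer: 324/7 ≈ 46.286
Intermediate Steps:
v(R) = 7 - R
W(H, D) = 2 + H (W(H, D) = H + 2 = 2 + H)
A(a, l) = 36/7 (A(a, l) = -6/7 + (2 + 4) = -6/7 + 6 = 36/7)
A(0, 4 + v(-3))*r(9) = (36/7)*9 = 324/7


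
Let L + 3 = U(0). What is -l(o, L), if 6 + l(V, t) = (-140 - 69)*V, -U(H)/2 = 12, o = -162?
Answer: -33852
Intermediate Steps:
U(H) = -24 (U(H) = -2*12 = -24)
L = -27 (L = -3 - 24 = -27)
l(V, t) = -6 - 209*V (l(V, t) = -6 + (-140 - 69)*V = -6 - 209*V)
-l(o, L) = -(-6 - 209*(-162)) = -(-6 + 33858) = -1*33852 = -33852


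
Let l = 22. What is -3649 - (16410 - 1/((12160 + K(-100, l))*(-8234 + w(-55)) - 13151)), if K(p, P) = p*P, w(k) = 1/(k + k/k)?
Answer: -14807870310970/738215779 ≈ -20059.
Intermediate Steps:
w(k) = 1/(1 + k) (w(k) = 1/(k + 1) = 1/(1 + k))
K(p, P) = P*p
-3649 - (16410 - 1/((12160 + K(-100, l))*(-8234 + w(-55)) - 13151)) = -3649 - (16410 - 1/((12160 + 22*(-100))*(-8234 + 1/(1 - 55)) - 13151)) = -3649 - (16410 - 1/((12160 - 2200)*(-8234 + 1/(-54)) - 13151)) = -3649 - (16410 - 1/(9960*(-8234 - 1/54) - 13151)) = -3649 - (16410 - 1/(9960*(-444637/54) - 13151)) = -3649 - (16410 - 1/(-738097420/9 - 13151)) = -3649 - (16410 - 1/(-738215779/9)) = -3649 - (16410 - 1*(-9/738215779)) = -3649 - (16410 + 9/738215779) = -3649 - 1*12114120933399/738215779 = -3649 - 12114120933399/738215779 = -14807870310970/738215779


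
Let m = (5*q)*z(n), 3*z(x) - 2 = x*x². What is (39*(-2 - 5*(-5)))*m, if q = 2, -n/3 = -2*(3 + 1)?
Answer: 41339740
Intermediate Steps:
n = 24 (n = -(-6)*(3 + 1) = -(-6)*4 = -3*(-8) = 24)
z(x) = ⅔ + x³/3 (z(x) = ⅔ + (x*x²)/3 = ⅔ + x³/3)
m = 138260/3 (m = (5*2)*(⅔ + (⅓)*24³) = 10*(⅔ + (⅓)*13824) = 10*(⅔ + 4608) = 10*(13826/3) = 138260/3 ≈ 46087.)
(39*(-2 - 5*(-5)))*m = (39*(-2 - 5*(-5)))*(138260/3) = (39*(-2 + 25))*(138260/3) = (39*23)*(138260/3) = 897*(138260/3) = 41339740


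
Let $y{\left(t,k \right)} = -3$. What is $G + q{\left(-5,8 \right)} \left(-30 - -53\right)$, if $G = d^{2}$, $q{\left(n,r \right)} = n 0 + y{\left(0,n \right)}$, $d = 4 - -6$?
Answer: $31$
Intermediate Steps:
$d = 10$ ($d = 4 + 6 = 10$)
$q{\left(n,r \right)} = -3$ ($q{\left(n,r \right)} = n 0 - 3 = 0 - 3 = -3$)
$G = 100$ ($G = 10^{2} = 100$)
$G + q{\left(-5,8 \right)} \left(-30 - -53\right) = 100 - 3 \left(-30 - -53\right) = 100 - 3 \left(-30 + 53\right) = 100 - 69 = 31$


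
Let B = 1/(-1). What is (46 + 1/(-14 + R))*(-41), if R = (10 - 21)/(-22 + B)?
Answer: -585603/311 ≈ -1883.0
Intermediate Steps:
B = -1
R = 11/23 (R = (10 - 21)/(-22 - 1) = -11/(-23) = -11*(-1/23) = 11/23 ≈ 0.47826)
(46 + 1/(-14 + R))*(-41) = (46 + 1/(-14 + 11/23))*(-41) = (46 + 1/(-311/23))*(-41) = (46 - 23/311)*(-41) = (14283/311)*(-41) = -585603/311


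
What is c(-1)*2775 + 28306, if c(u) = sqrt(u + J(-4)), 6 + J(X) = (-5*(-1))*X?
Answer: 28306 + 8325*I*sqrt(3) ≈ 28306.0 + 14419.0*I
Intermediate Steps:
J(X) = -6 + 5*X (J(X) = -6 + (-5*(-1))*X = -6 + 5*X)
c(u) = sqrt(-26 + u) (c(u) = sqrt(u + (-6 + 5*(-4))) = sqrt(u + (-6 - 20)) = sqrt(u - 26) = sqrt(-26 + u))
c(-1)*2775 + 28306 = sqrt(-26 - 1)*2775 + 28306 = sqrt(-27)*2775 + 28306 = (3*I*sqrt(3))*2775 + 28306 = 8325*I*sqrt(3) + 28306 = 28306 + 8325*I*sqrt(3)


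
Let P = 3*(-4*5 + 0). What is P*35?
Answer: -2100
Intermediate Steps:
P = -60 (P = 3*(-20 + 0) = 3*(-20) = -60)
P*35 = -60*35 = -2100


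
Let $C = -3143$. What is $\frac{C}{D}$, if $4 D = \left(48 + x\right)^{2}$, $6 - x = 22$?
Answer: $- \frac{3143}{256} \approx -12.277$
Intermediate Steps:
$x = -16$ ($x = 6 - 22 = -16$)
$D = 256$ ($D = \frac{\left(48 - 16\right)^{2}}{4} = \frac{32^{2}}{4} = \frac{1}{4} \cdot 1024 = 256$)
$\frac{C}{D} = - \frac{3143}{256}$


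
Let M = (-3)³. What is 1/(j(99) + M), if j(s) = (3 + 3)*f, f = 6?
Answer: ⅑ ≈ 0.11111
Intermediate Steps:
j(s) = 36 (j(s) = (3 + 3)*6 = 6*6 = 36)
M = -27
1/(j(99) + M) = 1/(36 - 27) = 1/9 = ⅑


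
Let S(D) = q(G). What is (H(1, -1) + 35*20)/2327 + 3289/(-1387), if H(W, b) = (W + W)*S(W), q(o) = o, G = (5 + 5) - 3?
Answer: -6663185/3227549 ≈ -2.0645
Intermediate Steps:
G = 7 (G = 10 - 3 = 7)
S(D) = 7
H(W, b) = 14*W (H(W, b) = (W + W)*7 = (2*W)*7 = 14*W)
(H(1, -1) + 35*20)/2327 + 3289/(-1387) = (14*1 + 35*20)/2327 + 3289/(-1387) = (14 + 700)*(1/2327) + 3289*(-1/1387) = 714*(1/2327) - 3289/1387 = 714/2327 - 3289/1387 = -6663185/3227549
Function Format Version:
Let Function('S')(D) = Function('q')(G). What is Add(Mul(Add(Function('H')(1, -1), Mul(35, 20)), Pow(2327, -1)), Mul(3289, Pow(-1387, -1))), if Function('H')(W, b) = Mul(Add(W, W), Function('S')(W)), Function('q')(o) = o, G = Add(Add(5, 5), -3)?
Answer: Rational(-6663185, 3227549) ≈ -2.0645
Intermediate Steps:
G = 7 (G = Add(10, -3) = 7)
Function('S')(D) = 7
Function('H')(W, b) = Mul(14, W) (Function('H')(W, b) = Mul(Add(W, W), 7) = Mul(Mul(2, W), 7) = Mul(14, W))
Add(Mul(Add(Function('H')(1, -1), Mul(35, 20)), Pow(2327, -1)), Mul(3289, Pow(-1387, -1))) = Add(Mul(Add(Mul(14, 1), Mul(35, 20)), Pow(2327, -1)), Mul(3289, Pow(-1387, -1))) = Add(Mul(Add(14, 700), Rational(1, 2327)), Mul(3289, Rational(-1, 1387))) = Add(Mul(714, Rational(1, 2327)), Rational(-3289, 1387)) = Add(Rational(714, 2327), Rational(-3289, 1387)) = Rational(-6663185, 3227549)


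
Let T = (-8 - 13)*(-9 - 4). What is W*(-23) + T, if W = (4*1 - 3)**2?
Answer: 250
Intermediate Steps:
T = 273 (T = -21*(-13) = 273)
W = 1 (W = (4 - 3)**2 = 1**2 = 1)
W*(-23) + T = 1*(-23) + 273 = -23 + 273 = 250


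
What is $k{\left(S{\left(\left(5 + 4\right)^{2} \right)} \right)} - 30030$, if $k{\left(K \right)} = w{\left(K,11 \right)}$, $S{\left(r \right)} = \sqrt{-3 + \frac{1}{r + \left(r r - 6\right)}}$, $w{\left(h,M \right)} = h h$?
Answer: $- \frac{199298987}{6636} \approx -30033.0$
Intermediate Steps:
$w{\left(h,M \right)} = h^{2}$
$S{\left(r \right)} = \sqrt{-3 + \frac{1}{-6 + r + r^{2}}}$ ($S{\left(r \right)} = \sqrt{-3 + \frac{1}{r + \left(r^{2} - 6\right)}} = \sqrt{-3 + \frac{1}{r + \left(-6 + r^{2}\right)}} = \sqrt{-3 + \frac{1}{-6 + r + r^{2}}}$)
$k{\left(K \right)} = K^{2}$
$k{\left(S{\left(\left(5 + 4\right)^{2} \right)} \right)} - 30030 = \left(\sqrt{\frac{19 - 3 \left(5 + 4\right)^{2} - 3 \left(\left(5 + 4\right)^{2}\right)^{2}}{-6 + \left(5 + 4\right)^{2} + \left(\left(5 + 4\right)^{2}\right)^{2}}}\right)^{2} - 30030 = \left(\sqrt{\frac{19 - 3 \cdot 9^{2} - 3 \left(9^{2}\right)^{2}}{-6 + 9^{2} + \left(9^{2}\right)^{2}}}\right)^{2} - 30030 = \left(\sqrt{\frac{19 - 243 - 3 \cdot 81^{2}}{-6 + 81 + 81^{2}}}\right)^{2} - 30030 = \left(\sqrt{\frac{19 - 243 - 19683}{-6 + 81 + 6561}}\right)^{2} - 30030 = \left(\sqrt{\frac{19 - 243 - 19683}{6636}}\right)^{2} - 30030 = \left(\sqrt{\frac{1}{6636} \left(-19907\right)}\right)^{2} - 30030 = \left(\sqrt{- \frac{19907}{6636}}\right)^{2} - 30030 = \left(\frac{i \sqrt{33025713}}{3318}\right)^{2} - 30030 = - \frac{19907}{6636} - 30030 = - \frac{199298987}{6636}$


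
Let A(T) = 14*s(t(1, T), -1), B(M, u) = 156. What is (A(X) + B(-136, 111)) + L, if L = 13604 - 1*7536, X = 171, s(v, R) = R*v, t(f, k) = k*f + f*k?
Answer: 1436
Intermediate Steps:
t(f, k) = 2*f*k (t(f, k) = f*k + f*k = 2*f*k)
L = 6068 (L = 13604 - 7536 = 6068)
A(T) = -28*T (A(T) = 14*(-2*T) = -28*T)
(A(X) + B(-136, 111)) + L = (-28*171 + 156) + 6068 = (-4788 + 156) + 6068 = -4632 + 6068 = 1436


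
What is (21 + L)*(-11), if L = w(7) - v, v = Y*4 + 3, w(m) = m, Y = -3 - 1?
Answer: -451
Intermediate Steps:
Y = -4
v = -13 (v = -4*4 + 3 = -16 + 3 = -13)
L = 20 (L = 7 - 1*(-13) = 7 + 13 = 20)
(21 + L)*(-11) = (21 + 20)*(-11) = 41*(-11) = -451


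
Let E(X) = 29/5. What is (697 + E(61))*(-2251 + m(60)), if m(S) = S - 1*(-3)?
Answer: -7688632/5 ≈ -1.5377e+6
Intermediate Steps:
E(X) = 29/5 (E(X) = 29*(1/5) = 29/5)
m(S) = 3 + S (m(S) = S + 3 = 3 + S)
(697 + E(61))*(-2251 + m(60)) = (697 + 29/5)*(-2251 + (3 + 60)) = 3514*(-2251 + 63)/5 = (3514/5)*(-2188) = -7688632/5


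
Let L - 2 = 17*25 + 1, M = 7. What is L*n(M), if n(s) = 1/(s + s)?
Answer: 214/7 ≈ 30.571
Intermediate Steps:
n(s) = 1/(2*s)
L = 428 (L = 2 + (17*25 + 1) = 2 + (425 + 1) = 2 + 426 = 428)
L*n(M) = 428*((½)/7) = 428*((½)*(⅐)) = 428*(1/14) = 214/7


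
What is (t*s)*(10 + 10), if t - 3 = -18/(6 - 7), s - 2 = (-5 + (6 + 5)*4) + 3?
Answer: 18480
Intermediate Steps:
s = 44 (s = 2 + ((-5 + (6 + 5)*4) + 3) = 2 + ((-5 + 11*4) + 3) = 2 + ((-5 + 44) + 3) = 2 + (39 + 3) = 2 + 42 = 44)
t = 21 (t = 3 - 18/(6 - 7) = 3 - 18/(-1) = 3 - 18*(-1) = 3 + 18 = 21)
(t*s)*(10 + 10) = (21*44)*(10 + 10) = 924*20 = 18480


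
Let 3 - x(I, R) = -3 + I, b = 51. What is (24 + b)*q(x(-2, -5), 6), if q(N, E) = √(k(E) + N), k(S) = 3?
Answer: 75*√11 ≈ 248.75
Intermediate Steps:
x(I, R) = 6 - I (x(I, R) = 3 - (-3 + I) = 3 + (3 - I) = 6 - I)
q(N, E) = √(3 + N)
(24 + b)*q(x(-2, -5), 6) = (24 + 51)*√(3 + (6 - 1*(-2))) = 75*√(3 + (6 + 2)) = 75*√(3 + 8) = 75*√11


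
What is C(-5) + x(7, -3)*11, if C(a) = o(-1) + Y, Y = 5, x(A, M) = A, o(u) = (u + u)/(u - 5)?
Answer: 247/3 ≈ 82.333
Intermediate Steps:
o(u) = 2*u/(-5 + u) (o(u) = (2*u)/(-5 + u) = 2*u/(-5 + u))
C(a) = 16/3 (C(a) = 2*(-1)/(-5 - 1) + 5 = 2*(-1)/(-6) + 5 = 2*(-1)*(-1/6) + 5 = 1/3 + 5 = 16/3)
C(-5) + x(7, -3)*11 = 16/3 + 7*11 = 16/3 + 77 = 247/3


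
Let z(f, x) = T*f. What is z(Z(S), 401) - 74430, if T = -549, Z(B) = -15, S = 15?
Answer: -66195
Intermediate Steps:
z(f, x) = -549*f
z(Z(S), 401) - 74430 = -549*(-15) - 74430 = 8235 - 74430 = -66195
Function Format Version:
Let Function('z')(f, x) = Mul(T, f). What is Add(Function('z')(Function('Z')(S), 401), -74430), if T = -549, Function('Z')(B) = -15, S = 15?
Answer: -66195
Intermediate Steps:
Function('z')(f, x) = Mul(-549, f)
Add(Function('z')(Function('Z')(S), 401), -74430) = Add(Mul(-549, -15), -74430) = Add(8235, -74430) = -66195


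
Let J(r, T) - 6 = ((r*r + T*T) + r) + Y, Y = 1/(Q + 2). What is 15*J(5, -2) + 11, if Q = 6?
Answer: 4903/8 ≈ 612.88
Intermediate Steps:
Y = ⅛ (Y = 1/(6 + 2) = 1/8 = ⅛ ≈ 0.12500)
J(r, T) = 49/8 + r + T² + r² (J(r, T) = 6 + (((r*r + T*T) + r) + ⅛) = 6 + (((r² + T²) + r) + ⅛) = 6 + (((T² + r²) + r) + ⅛) = 6 + ((r + T² + r²) + ⅛) = 6 + (⅛ + r + T² + r²) = 49/8 + r + T² + r²)
15*J(5, -2) + 11 = 15*(49/8 + 5 + (-2)² + 5²) + 11 = 15*(49/8 + 5 + 4 + 25) + 11 = 15*(321/8) + 11 = 4815/8 + 11 = 4903/8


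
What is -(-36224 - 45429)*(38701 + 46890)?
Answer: 6988761923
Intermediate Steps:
-(-36224 - 45429)*(38701 + 46890) = -(-81653)*85591 = -1*(-6988761923) = 6988761923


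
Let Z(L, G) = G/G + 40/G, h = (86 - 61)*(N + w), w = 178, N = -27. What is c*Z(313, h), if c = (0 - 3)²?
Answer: 6867/755 ≈ 9.0954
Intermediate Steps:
h = 3775 (h = (86 - 61)*(-27 + 178) = 25*151 = 3775)
Z(L, G) = 1 + 40/G
c = 9 (c = (-3)² = 9)
c*Z(313, h) = 9*((40 + 3775)/3775) = 9*((1/3775)*3815) = 9*(763/755) = 6867/755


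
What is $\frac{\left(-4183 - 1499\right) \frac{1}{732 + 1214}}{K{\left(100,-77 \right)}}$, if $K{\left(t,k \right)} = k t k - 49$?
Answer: $- \frac{947}{192281341} \approx -4.9251 \cdot 10^{-6}$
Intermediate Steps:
$K{\left(t,k \right)} = -49 + t k^{2}$ ($K{\left(t,k \right)} = t k^{2} - 49 = -49 + t k^{2}$)
$\frac{\left(-4183 - 1499\right) \frac{1}{732 + 1214}}{K{\left(100,-77 \right)}} = \frac{\left(-4183 - 1499\right) \frac{1}{732 + 1214}}{-49 + 100 \left(-77\right)^{2}} = \frac{\left(-5682\right) \frac{1}{1946}}{-49 + 100 \cdot 5929} = \frac{\left(-5682\right) \frac{1}{1946}}{-49 + 592900} = - \frac{2841}{973 \cdot 592851} = \left(- \frac{2841}{973}\right) \frac{1}{592851} = - \frac{947}{192281341}$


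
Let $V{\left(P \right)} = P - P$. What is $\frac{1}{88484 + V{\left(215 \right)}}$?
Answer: $\frac{1}{88484} \approx 1.1301 \cdot 10^{-5}$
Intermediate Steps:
$V{\left(P \right)} = 0$
$\frac{1}{88484 + V{\left(215 \right)}} = \frac{1}{88484 + 0} = \frac{1}{88484}$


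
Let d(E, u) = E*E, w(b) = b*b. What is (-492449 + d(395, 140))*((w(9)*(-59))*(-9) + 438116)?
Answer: -161862669848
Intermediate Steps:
w(b) = b²
d(E, u) = E²
(-492449 + d(395, 140))*((w(9)*(-59))*(-9) + 438116) = (-492449 + 395²)*((9²*(-59))*(-9) + 438116) = (-492449 + 156025)*((81*(-59))*(-9) + 438116) = -336424*(-4779*(-9) + 438116) = -336424*(43011 + 438116) = -336424*481127 = -161862669848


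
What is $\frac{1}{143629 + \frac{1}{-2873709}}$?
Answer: $\frac{2873709}{412747949960} \approx 6.9624 \cdot 10^{-6}$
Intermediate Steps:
$\frac{1}{143629 + \frac{1}{-2873709}} = \frac{1}{143629 - \frac{1}{2873709}} = \frac{1}{\frac{412747949960}{2873709}} = \frac{2873709}{412747949960}$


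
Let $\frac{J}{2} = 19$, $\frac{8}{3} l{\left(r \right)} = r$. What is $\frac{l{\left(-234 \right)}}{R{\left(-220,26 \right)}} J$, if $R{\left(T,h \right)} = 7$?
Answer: $- \frac{6669}{14} \approx -476.36$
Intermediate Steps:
$l{\left(r \right)} = \frac{3 r}{8}$
$J = 38$ ($J = 2 \cdot 19 = 38$)
$\frac{l{\left(-234 \right)}}{R{\left(-220,26 \right)}} J = \frac{\frac{3}{8} \left(-234\right)}{7} \cdot 38 = \left(- \frac{351}{4}\right) \frac{1}{7} \cdot 38 = \left(- \frac{351}{28}\right) 38 = - \frac{6669}{14}$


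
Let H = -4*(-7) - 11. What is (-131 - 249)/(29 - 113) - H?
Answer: -262/21 ≈ -12.476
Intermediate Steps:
H = 17 (H = 28 - 11 = 17)
(-131 - 249)/(29 - 113) - H = (-131 - 249)/(29 - 113) - 1*17 = -380/(-84) - 17 = -380*(-1/84) - 17 = 95/21 - 17 = -262/21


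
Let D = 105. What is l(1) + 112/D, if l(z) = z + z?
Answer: 46/15 ≈ 3.0667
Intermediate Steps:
l(z) = 2*z
l(1) + 112/D = 2*1 + 112/105 = 2 + (1/105)*112 = 2 + 16/15 = 46/15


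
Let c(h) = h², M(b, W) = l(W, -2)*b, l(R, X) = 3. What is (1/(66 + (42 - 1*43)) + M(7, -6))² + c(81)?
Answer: 29586181/4225 ≈ 7002.6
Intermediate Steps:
M(b, W) = 3*b
(1/(66 + (42 - 1*43)) + M(7, -6))² + c(81) = (1/(66 + (42 - 1*43)) + 3*7)² + 81² = (1/(66 + (42 - 43)) + 21)² + 6561 = (1/(66 - 1) + 21)² + 6561 = (1/65 + 21)² + 6561 = (1366/65)² + 6561 = 1865956/4225 + 6561 = 29586181/4225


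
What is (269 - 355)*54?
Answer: -4644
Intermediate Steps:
(269 - 355)*54 = -86*54 = -4644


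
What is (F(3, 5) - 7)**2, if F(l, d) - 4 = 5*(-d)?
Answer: 784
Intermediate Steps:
F(l, d) = 4 - 5*d (F(l, d) = 4 + 5*(-d) = 4 - 5*d)
(F(3, 5) - 7)**2 = ((4 - 5*5) - 7)**2 = ((4 - 25) - 7)**2 = (-21 - 7)**2 = (-28)**2 = 784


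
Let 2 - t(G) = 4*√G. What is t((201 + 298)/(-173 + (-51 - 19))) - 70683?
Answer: -70681 - 4*I*√1497/27 ≈ -70681.0 - 5.732*I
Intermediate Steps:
t(G) = 2 - 4*√G
t((201 + 298)/(-173 + (-51 - 19))) - 70683 = (2 - 4*√(201 + 298)*(I*√3/27)) - 70683 = (2 - 4*√499*(I*√3/27)) - 70683 = (2 - 4*I*√1497/27) - 70683 = -70681 - 4*I*√1497/27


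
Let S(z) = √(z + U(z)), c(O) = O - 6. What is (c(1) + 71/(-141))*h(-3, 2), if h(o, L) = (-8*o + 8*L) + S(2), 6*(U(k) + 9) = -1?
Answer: -31040/141 - 388*I*√258/423 ≈ -220.14 - 14.733*I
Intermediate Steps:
c(O) = -6 + O
U(k) = -55/6 (U(k) = -9 + (⅙)*(-1) = -9 - ⅙ = -55/6)
S(z) = √(-55/6 + z) (S(z) = √(z - 55/6) = √(-55/6 + z))
h(o, L) = -8*o + 8*L + I*√258/6 (h(o, L) = (-8*o + 8*L) + √(-330 + 36*2)/6 = (-8*o + 8*L) + √(-330 + 72)/6 = (-8*o + 8*L) + √(-258)/6 = (-8*o + 8*L) + (I*√258)/6 = (-8*o + 8*L) + I*√258/6 = -8*o + 8*L + I*√258/6)
(c(1) + 71/(-141))*h(-3, 2) = ((-6 + 1) + 71/(-141))*(-8*(-3) + 8*2 + I*√258/6) = (-5 + 71*(-1/141))*(24 + 16 + I*√258/6) = (-5 - 71/141)*(40 + I*√258/6) = -776*(40 + I*√258/6)/141 = -31040/141 - 388*I*√258/423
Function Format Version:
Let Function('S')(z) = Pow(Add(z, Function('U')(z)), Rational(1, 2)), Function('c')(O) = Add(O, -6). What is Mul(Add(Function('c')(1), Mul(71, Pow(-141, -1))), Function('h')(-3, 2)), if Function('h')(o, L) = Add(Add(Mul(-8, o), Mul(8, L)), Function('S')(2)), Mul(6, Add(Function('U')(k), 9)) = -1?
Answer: Add(Rational(-31040, 141), Mul(Rational(-388, 423), I, Pow(258, Rational(1, 2)))) ≈ Add(-220.14, Mul(-14.733, I))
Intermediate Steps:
Function('c')(O) = Add(-6, O)
Function('U')(k) = Rational(-55, 6) (Function('U')(k) = Add(-9, Mul(Rational(1, 6), -1)) = Add(-9, Rational(-1, 6)) = Rational(-55, 6))
Function('S')(z) = Pow(Add(Rational(-55, 6), z), Rational(1, 2)) (Function('S')(z) = Pow(Add(z, Rational(-55, 6)), Rational(1, 2)) = Pow(Add(Rational(-55, 6), z), Rational(1, 2)))
Function('h')(o, L) = Add(Mul(-8, o), Mul(8, L), Mul(Rational(1, 6), I, Pow(258, Rational(1, 2)))) (Function('h')(o, L) = Add(Add(Mul(-8, o), Mul(8, L)), Mul(Rational(1, 6), Pow(Add(-330, Mul(36, 2)), Rational(1, 2)))) = Add(Add(Mul(-8, o), Mul(8, L)), Mul(Rational(1, 6), Pow(Add(-330, 72), Rational(1, 2)))) = Add(Add(Mul(-8, o), Mul(8, L)), Mul(Rational(1, 6), Pow(-258, Rational(1, 2)))) = Add(Add(Mul(-8, o), Mul(8, L)), Mul(Rational(1, 6), Mul(I, Pow(258, Rational(1, 2))))) = Add(Add(Mul(-8, o), Mul(8, L)), Mul(Rational(1, 6), I, Pow(258, Rational(1, 2)))) = Add(Mul(-8, o), Mul(8, L), Mul(Rational(1, 6), I, Pow(258, Rational(1, 2)))))
Mul(Add(Function('c')(1), Mul(71, Pow(-141, -1))), Function('h')(-3, 2)) = Mul(Add(Add(-6, 1), Mul(71, Pow(-141, -1))), Add(Mul(-8, -3), Mul(8, 2), Mul(Rational(1, 6), I, Pow(258, Rational(1, 2))))) = Mul(Add(-5, Mul(71, Rational(-1, 141))), Add(24, 16, Mul(Rational(1, 6), I, Pow(258, Rational(1, 2))))) = Mul(Add(-5, Rational(-71, 141)), Add(40, Mul(Rational(1, 6), I, Pow(258, Rational(1, 2))))) = Mul(Rational(-776, 141), Add(40, Mul(Rational(1, 6), I, Pow(258, Rational(1, 2))))) = Add(Rational(-31040, 141), Mul(Rational(-388, 423), I, Pow(258, Rational(1, 2))))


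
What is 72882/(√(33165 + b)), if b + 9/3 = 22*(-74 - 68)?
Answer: 36441*√30038/15019 ≈ 420.52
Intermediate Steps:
b = -3127 (b = -3 + 22*(-74 - 68) = -3 + 22*(-142) = -3 - 3124 = -3127)
72882/(√(33165 + b)) = 72882/(√(33165 - 3127)) = 72882/(√30038) = 72882*(√30038/30038) = 36441*√30038/15019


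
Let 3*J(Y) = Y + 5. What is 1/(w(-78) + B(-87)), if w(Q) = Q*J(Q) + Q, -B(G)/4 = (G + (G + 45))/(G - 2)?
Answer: 89/161464 ≈ 0.00055121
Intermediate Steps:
B(G) = -4*(45 + 2*G)/(-2 + G) (B(G) = -4*(G + (G + 45))/(G - 2) = -4*(G + (45 + G))/(-2 + G) = -4*(45 + 2*G)/(-2 + G))
J(Y) = 5/3 + Y/3 (J(Y) = (Y + 5)/3 = (5 + Y)/3 = 5/3 + Y/3)
w(Q) = Q + Q*(5/3 + Q/3) (w(Q) = Q*(5/3 + Q/3) + Q = Q + Q*(5/3 + Q/3))
1/(w(-78) + B(-87)) = 1/((⅓)*(-78)*(8 - 78) + 4*(-45 - 2*(-87))/(-2 - 87)) = 1/((⅓)*(-78)*(-70) + 4*(-45 + 174)/(-89)) = 1/(1820 + 4*(-1/89)*129) = 1/(1820 - 516/89) = 1/(161464/89) = 89/161464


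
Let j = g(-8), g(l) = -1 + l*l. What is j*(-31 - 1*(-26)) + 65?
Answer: -250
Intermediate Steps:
g(l) = -1 + l**2
j = 63 (j = -1 + (-8)**2 = -1 + 64 = 63)
j*(-31 - 1*(-26)) + 65 = 63*(-31 - 1*(-26)) + 65 = 63*(-31 + 26) + 65 = 63*(-5) + 65 = -315 + 65 = -250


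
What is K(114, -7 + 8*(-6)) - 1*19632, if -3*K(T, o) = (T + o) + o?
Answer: -58900/3 ≈ -19633.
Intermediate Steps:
K(T, o) = -2*o/3 - T/3 (K(T, o) = -((T + o) + o)/3 = -(T + 2*o)/3 = -2*o/3 - T/3)
K(114, -7 + 8*(-6)) - 1*19632 = (-2*(-7 + 8*(-6))/3 - ⅓*114) - 1*19632 = (-2*(-7 - 48)/3 - 38) - 19632 = (-⅔*(-55) - 38) - 19632 = (110/3 - 38) - 19632 = -4/3 - 19632 = -58900/3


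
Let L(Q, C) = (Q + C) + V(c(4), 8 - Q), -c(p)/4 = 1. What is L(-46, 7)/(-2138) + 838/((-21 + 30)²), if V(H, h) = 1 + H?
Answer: 897523/86589 ≈ 10.365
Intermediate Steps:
c(p) = -4 (c(p) = -4*1 = -4)
L(Q, C) = -3 + C + Q (L(Q, C) = (Q + C) + (1 - 4) = (C + Q) - 3 = -3 + C + Q)
L(-46, 7)/(-2138) + 838/((-21 + 30)²) = (-3 + 7 - 46)/(-2138) + 838/((-21 + 30)²) = -42*(-1/2138) + 838/(9²) = 21/1069 + 838/81 = 897523/86589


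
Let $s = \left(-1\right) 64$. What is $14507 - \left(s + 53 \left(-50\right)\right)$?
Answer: $17221$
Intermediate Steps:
$s = -64$
$14507 - \left(s + 53 \left(-50\right)\right) = 14507 - \left(-64 + 53 \left(-50\right)\right) = 14507 - \left(-64 - 2650\right) = 14507 - -2714 = 14507 + 2714 = 17221$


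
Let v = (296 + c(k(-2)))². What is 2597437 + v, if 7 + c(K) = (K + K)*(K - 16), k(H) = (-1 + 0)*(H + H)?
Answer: 2634686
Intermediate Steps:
k(H) = -2*H
c(K) = -7 + 2*K*(-16 + K) (c(K) = -7 + (K + K)*(K - 16) = -7 + (2*K)*(-16 + K) = -7 + 2*K*(-16 + K))
v = 37249 (v = (296 + (-7 - (-64)*(-2) + 2*(-2*(-2))²))² = (296 + (-7 - 32*4 + 2*4²))² = (296 + (-7 - 128 + 2*16))² = (296 + (-7 - 128 + 32))² = (296 - 103)² = 193² = 37249)
2597437 + v = 2597437 + 37249 = 2634686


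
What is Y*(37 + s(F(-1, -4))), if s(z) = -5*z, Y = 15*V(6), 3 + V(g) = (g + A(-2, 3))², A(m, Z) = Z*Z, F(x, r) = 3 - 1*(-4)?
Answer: 6660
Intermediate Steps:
F(x, r) = 7 (F(x, r) = 3 + 4 = 7)
A(m, Z) = Z²
V(g) = -3 + (9 + g)² (V(g) = -3 + (g + 3²)² = -3 + (g + 9)² = -3 + (9 + g)²)
Y = 3330 (Y = 15*(-3 + (9 + 6)²) = 15*(-3 + 15²) = 15*(-3 + 225) = 15*222 = 3330)
Y*(37 + s(F(-1, -4))) = 3330*(37 - 5*7) = 3330*(37 - 35) = 3330*2 = 6660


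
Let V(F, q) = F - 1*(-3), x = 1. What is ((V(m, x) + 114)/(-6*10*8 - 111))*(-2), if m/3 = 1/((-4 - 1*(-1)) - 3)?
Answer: 233/591 ≈ 0.39425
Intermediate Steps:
m = -½ (m = 3/((-4 - 1*(-1)) - 3) = 3/((-4 + 1) - 3) = 3/(-3 - 3) = 3/(-6) = 3*(-⅙) = -½ ≈ -0.50000)
V(F, q) = 3 + F (V(F, q) = F + 3 = 3 + F)
((V(m, x) + 114)/(-6*10*8 - 111))*(-2) = (((3 - ½) + 114)/(-6*10*8 - 111))*(-2) = ((5/2 + 114)/(-60*8 - 111))*(-2) = (233/(2*(-480 - 111)))*(-2) = ((233/2)/(-591))*(-2) = ((233/2)*(-1/591))*(-2) = -233/1182*(-2) = 233/591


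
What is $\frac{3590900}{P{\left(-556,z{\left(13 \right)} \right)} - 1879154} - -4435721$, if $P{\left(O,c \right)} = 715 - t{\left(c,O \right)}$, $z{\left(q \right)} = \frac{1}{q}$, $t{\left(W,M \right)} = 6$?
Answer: $\frac{1666450868589}{375689} \approx 4.4357 \cdot 10^{6}$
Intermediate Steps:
$P{\left(O,c \right)} = 709$ ($P{\left(O,c \right)} = 715 - 6 = 709$)
$\frac{3590900}{P{\left(-556,z{\left(13 \right)} \right)} - 1879154} - -4435721 = \frac{3590900}{709 - 1879154} - -4435721 = \frac{3590900}{709 - 1879154} + 4435721 = \frac{3590900}{-1878445} + 4435721 = 3590900 \left(- \frac{1}{1878445}\right) + 4435721 = - \frac{718180}{375689} + 4435721 = \frac{1666450868589}{375689}$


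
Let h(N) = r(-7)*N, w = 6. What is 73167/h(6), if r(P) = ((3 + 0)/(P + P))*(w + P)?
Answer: 170723/3 ≈ 56908.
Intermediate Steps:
r(P) = 3*(6 + P)/(2*P) (r(P) = ((3 + 0)/(P + P))*(6 + P) = (3/((2*P)))*(6 + P) = (3*(1/(2*P)))*(6 + P) = (3/(2*P))*(6 + P) = 3*(6 + P)/(2*P))
h(N) = 3*N/14 (h(N) = (3/2 + 9/(-7))*N = (3/2 + 9*(-⅐))*N = (3/2 - 9/7)*N = 3*N/14)
73167/h(6) = 73167/(((3/14)*6)) = 73167/(9/7) = 73167*(7/9) = 170723/3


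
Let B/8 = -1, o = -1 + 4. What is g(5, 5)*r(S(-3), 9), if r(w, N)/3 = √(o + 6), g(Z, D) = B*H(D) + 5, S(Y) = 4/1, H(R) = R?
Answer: -315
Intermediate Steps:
o = 3
B = -8 (B = 8*(-1) = -8)
S(Y) = 4 (S(Y) = 4*1 = 4)
g(Z, D) = 5 - 8*D (g(Z, D) = -8*D + 5 = 5 - 8*D)
r(w, N) = 9 (r(w, N) = 3*√(3 + 6) = 3*√9 = 3*3 = 9)
g(5, 5)*r(S(-3), 9) = (5 - 8*5)*9 = (5 - 40)*9 = -35*9 = -315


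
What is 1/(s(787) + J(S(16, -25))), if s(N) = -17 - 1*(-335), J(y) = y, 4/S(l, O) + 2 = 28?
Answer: 13/4136 ≈ 0.0031431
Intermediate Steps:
S(l, O) = 2/13 (S(l, O) = 4/(-2 + 28) = 4/26 = 4*(1/26) = 2/13)
s(N) = 318 (s(N) = -17 + 335 = 318)
1/(s(787) + J(S(16, -25))) = 1/(318 + 2/13) = 1/(4136/13) = 13/4136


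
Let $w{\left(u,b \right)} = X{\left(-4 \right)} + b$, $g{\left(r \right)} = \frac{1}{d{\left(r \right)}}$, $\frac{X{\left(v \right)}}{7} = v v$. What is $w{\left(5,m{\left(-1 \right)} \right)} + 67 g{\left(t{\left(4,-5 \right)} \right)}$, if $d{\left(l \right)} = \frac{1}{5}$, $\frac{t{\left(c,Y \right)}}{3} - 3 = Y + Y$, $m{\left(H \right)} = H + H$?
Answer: $445$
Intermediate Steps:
$m{\left(H \right)} = 2 H$
$t{\left(c,Y \right)} = 9 + 6 Y$ ($t{\left(c,Y \right)} = 9 + 3 \left(Y + Y\right) = 9 + 3 \cdot 2 Y = 9 + 6 Y$)
$X{\left(v \right)} = 7 v^{2}$ ($X{\left(v \right)} = 7 v v = 7 v^{2}$)
$d{\left(l \right)} = \frac{1}{5}$
$g{\left(r \right)} = 5$ ($g{\left(r \right)} = \frac{1}{\frac{1}{5}} = 5$)
$w{\left(u,b \right)} = 112 + b$ ($w{\left(u,b \right)} = 7 \left(-4\right)^{2} + b = 7 \cdot 16 + b = 112 + b$)
$w{\left(5,m{\left(-1 \right)} \right)} + 67 g{\left(t{\left(4,-5 \right)} \right)} = \left(112 + 2 \left(-1\right)\right) + 67 \cdot 5 = \left(112 - 2\right) + 335 = 110 + 335 = 445$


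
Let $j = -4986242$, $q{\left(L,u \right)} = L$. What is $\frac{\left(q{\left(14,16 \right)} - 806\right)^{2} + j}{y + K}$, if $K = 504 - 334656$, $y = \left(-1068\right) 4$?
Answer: $\frac{2179489}{169212} \approx 12.88$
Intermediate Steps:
$y = -4272$
$K = -334152$ ($K = 504 - 334656 = -334152$)
$\frac{\left(q{\left(14,16 \right)} - 806\right)^{2} + j}{y + K} = \frac{\left(14 - 806\right)^{2} - 4986242}{-4272 - 334152} = \frac{\left(-792\right)^{2} - 4986242}{-338424} = \left(627264 - 4986242\right) \left(- \frac{1}{338424}\right) = \left(-4358978\right) \left(- \frac{1}{338424}\right) = \frac{2179489}{169212}$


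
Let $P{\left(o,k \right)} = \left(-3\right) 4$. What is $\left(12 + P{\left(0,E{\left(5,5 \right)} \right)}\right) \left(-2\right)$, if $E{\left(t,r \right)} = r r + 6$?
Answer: $0$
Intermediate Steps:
$E{\left(t,r \right)} = 6 + r^{2}$ ($E{\left(t,r \right)} = r^{2} + 6 = 6 + r^{2}$)
$P{\left(o,k \right)} = -12$
$\left(12 + P{\left(0,E{\left(5,5 \right)} \right)}\right) \left(-2\right) = \left(12 - 12\right) \left(-2\right) = 0 \left(-2\right) = 0$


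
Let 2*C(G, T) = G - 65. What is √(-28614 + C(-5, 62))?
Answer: I*√28649 ≈ 169.26*I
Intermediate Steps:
C(G, T) = -65/2 + G/2 (C(G, T) = (G - 65)/2 = (-65 + G)/2 = -65/2 + G/2)
√(-28614 + C(-5, 62)) = √(-28614 + (-65/2 + (½)*(-5))) = √(-28614 + (-65/2 - 5/2)) = √(-28614 - 35) = √(-28649) = I*√28649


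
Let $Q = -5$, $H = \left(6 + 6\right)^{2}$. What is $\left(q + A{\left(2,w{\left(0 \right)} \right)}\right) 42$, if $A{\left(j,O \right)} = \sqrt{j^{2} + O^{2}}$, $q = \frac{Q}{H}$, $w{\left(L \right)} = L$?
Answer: $\frac{1981}{24} \approx 82.542$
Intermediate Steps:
$H = 144$ ($H = 12^{2} = 144$)
$q = - \frac{5}{144} \approx -0.034722$
$A{\left(j,O \right)} = \sqrt{O^{2} + j^{2}}$
$\left(q + A{\left(2,w{\left(0 \right)} \right)}\right) 42 = \left(- \frac{5}{144} + \sqrt{0^{2} + 2^{2}}\right) 42 = \left(- \frac{5}{144} + \sqrt{0 + 4}\right) 42 = \left(- \frac{5}{144} + \sqrt{4}\right) 42 = \left(- \frac{5}{144} + 2\right) 42 = \frac{283}{144} \cdot 42 = \frac{1981}{24}$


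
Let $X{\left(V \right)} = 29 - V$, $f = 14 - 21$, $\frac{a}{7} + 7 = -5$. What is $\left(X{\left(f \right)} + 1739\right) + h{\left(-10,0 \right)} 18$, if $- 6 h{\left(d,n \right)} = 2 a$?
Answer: $2279$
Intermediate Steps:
$a = -84$ ($a = -49 + 7 \left(-5\right) = -49 - 35 = -84$)
$h{\left(d,n \right)} = 28$ ($h{\left(d,n \right)} = - \frac{2 \left(-84\right)}{6} = \left(- \frac{1}{6}\right) \left(-168\right) = 28$)
$f = -7$
$\left(X{\left(f \right)} + 1739\right) + h{\left(-10,0 \right)} 18 = \left(\left(29 - -7\right) + 1739\right) + 28 \cdot 18 = \left(\left(29 + 7\right) + 1739\right) + 504 = \left(36 + 1739\right) + 504 = 1775 + 504 = 2279$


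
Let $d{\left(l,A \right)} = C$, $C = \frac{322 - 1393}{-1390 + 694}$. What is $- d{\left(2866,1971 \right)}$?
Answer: $- \frac{357}{232} \approx -1.5388$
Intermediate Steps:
$C = \frac{357}{232}$ ($C = - \frac{1071}{-696} = \left(-1071\right) \left(- \frac{1}{696}\right) = \frac{357}{232} \approx 1.5388$)
$d{\left(l,A \right)} = \frac{357}{232}$
$- d{\left(2866,1971 \right)} = \left(-1\right) \frac{357}{232} = - \frac{357}{232}$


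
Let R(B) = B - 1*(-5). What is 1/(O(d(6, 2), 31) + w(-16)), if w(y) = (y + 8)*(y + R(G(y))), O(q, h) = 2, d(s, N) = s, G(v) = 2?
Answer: 1/74 ≈ 0.013514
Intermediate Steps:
R(B) = 5 + B (R(B) = B + 5 = 5 + B)
w(y) = (7 + y)*(8 + y) (w(y) = (y + 8)*(y + (5 + 2)) = (8 + y)*(y + 7) = (8 + y)*(7 + y) = (7 + y)*(8 + y))
1/(O(d(6, 2), 31) + w(-16)) = 1/(2 + (56 + (-16)² + 15*(-16))) = 1/(2 + (56 + 256 - 240)) = 1/(2 + 72) = 1/74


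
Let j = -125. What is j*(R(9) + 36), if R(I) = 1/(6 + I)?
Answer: -13525/3 ≈ -4508.3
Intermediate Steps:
j*(R(9) + 36) = -125*(1/(6 + 9) + 36) = -125*(1/15 + 36) = -125*541/15 = -13525/3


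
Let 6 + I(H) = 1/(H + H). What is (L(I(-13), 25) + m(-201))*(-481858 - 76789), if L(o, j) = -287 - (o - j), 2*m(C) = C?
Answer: 2588770198/13 ≈ 1.9914e+8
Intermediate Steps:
m(C) = C/2
I(H) = -6 + 1/(2*H) (I(H) = -6 + 1/(H + H) = -6 + 1/(2*H))
L(o, j) = -287 + j - o (L(o, j) = -287 + (j - o) = -287 + j - o)
(L(I(-13), 25) + m(-201))*(-481858 - 76789) = ((-287 + 25 - (-6 + (1/2)/(-13))) + (1/2)*(-201))*(-481858 - 76789) = ((-287 + 25 - (-6 + (1/2)*(-1/13))) - 201/2)*(-558647) = ((-287 + 25 - (-6 - 1/26)) - 201/2)*(-558647) = ((-287 + 25 - 1*(-157/26)) - 201/2)*(-558647) = ((-287 + 25 + 157/26) - 201/2)*(-558647) = (-6655/26 - 201/2)*(-558647) = -4634/13*(-558647) = 2588770198/13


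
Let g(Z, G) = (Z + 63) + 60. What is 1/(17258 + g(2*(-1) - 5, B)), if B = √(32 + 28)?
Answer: 1/17374 ≈ 5.7557e-5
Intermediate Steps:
B = 2*√15 (B = √60 = 2*√15 ≈ 7.7460)
g(Z, G) = 123 + Z (g(Z, G) = (63 + Z) + 60 = 123 + Z)
1/(17258 + g(2*(-1) - 5, B)) = 1/(17258 + (123 + (2*(-1) - 5))) = 1/(17258 + (123 + (-2 - 5))) = 1/(17258 + (123 - 7)) = 1/(17258 + 116) = 1/17374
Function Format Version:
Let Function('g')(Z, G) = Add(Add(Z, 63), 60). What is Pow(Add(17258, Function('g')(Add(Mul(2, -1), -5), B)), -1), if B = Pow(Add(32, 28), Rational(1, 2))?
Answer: Rational(1, 17374) ≈ 5.7557e-5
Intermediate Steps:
B = Mul(2, Pow(15, Rational(1, 2))) (B = Pow(60, Rational(1, 2)) = Mul(2, Pow(15, Rational(1, 2))) ≈ 7.7460)
Function('g')(Z, G) = Add(123, Z) (Function('g')(Z, G) = Add(Add(63, Z), 60) = Add(123, Z))
Pow(Add(17258, Function('g')(Add(Mul(2, -1), -5), B)), -1) = Pow(Add(17258, Add(123, Add(Mul(2, -1), -5))), -1) = Pow(Add(17258, Add(123, Add(-2, -5))), -1) = Pow(Add(17258, Add(123, -7)), -1) = Pow(Add(17258, 116), -1) = Pow(17374, -1) = Rational(1, 17374)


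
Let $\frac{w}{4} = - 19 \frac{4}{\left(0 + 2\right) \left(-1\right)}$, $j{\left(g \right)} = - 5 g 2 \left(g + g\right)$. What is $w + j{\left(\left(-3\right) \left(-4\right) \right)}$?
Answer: $-2728$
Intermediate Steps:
$j{\left(g \right)} = - 20 g^{2}$ ($j{\left(g \right)} = - 5 g 2 \cdot 2 g = - 5 g 4 g = - 20 g^{2}$)
$w = 152$ ($w = 4 \left(- 19 \frac{4}{\left(0 + 2\right) \left(-1\right)}\right) = 4 \left(- 19 \frac{4}{2 \left(-1\right)}\right) = 4 \left(- 19 \frac{4}{-2}\right) = 4 \left(- 19 \cdot 4 \left(- \frac{1}{2}\right)\right) = 4 \left(\left(-19\right) \left(-2\right)\right) = 4 \cdot 38 = 152$)
$w + j{\left(\left(-3\right) \left(-4\right) \right)} = 152 - 20 \left(\left(-3\right) \left(-4\right)\right)^{2} = 152 - 20 \cdot 12^{2} = 152 - 2880 = -2728$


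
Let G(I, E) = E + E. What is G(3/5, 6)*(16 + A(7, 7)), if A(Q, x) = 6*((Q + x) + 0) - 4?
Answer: 1152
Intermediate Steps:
G(I, E) = 2*E
A(Q, x) = -4 + 6*Q + 6*x (A(Q, x) = 6*(Q + x) - 4 = (6*Q + 6*x) - 4 = -4 + 6*Q + 6*x)
G(3/5, 6)*(16 + A(7, 7)) = (2*6)*(16 + (-4 + 6*7 + 6*7)) = 12*(16 + (-4 + 42 + 42)) = 12*(16 + 80) = 12*96 = 1152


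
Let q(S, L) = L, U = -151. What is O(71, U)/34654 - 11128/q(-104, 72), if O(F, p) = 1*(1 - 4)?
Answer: -48203741/311886 ≈ -154.56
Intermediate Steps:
O(F, p) = -3 (O(F, p) = 1*(-3) = -3)
O(71, U)/34654 - 11128/q(-104, 72) = -3/34654 - 11128/72 = -3*1/34654 - 11128*1/72 = -3/34654 - 1391/9 = -48203741/311886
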